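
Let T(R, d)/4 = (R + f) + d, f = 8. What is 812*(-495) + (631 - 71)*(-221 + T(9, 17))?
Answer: -449540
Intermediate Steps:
T(R, d) = 32 + 4*R + 4*d (T(R, d) = 4*((R + 8) + d) = 4*((8 + R) + d) = 4*(8 + R + d) = 32 + 4*R + 4*d)
812*(-495) + (631 - 71)*(-221 + T(9, 17)) = 812*(-495) + (631 - 71)*(-221 + (32 + 4*9 + 4*17)) = -401940 + 560*(-221 + (32 + 36 + 68)) = -401940 + 560*(-221 + 136) = -401940 + 560*(-85) = -401940 - 47600 = -449540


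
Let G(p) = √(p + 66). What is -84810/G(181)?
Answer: -84810*√247/247 ≈ -5396.3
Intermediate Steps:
G(p) = √(66 + p)
-84810/G(181) = -84810/√(66 + 181) = -84810*√247/247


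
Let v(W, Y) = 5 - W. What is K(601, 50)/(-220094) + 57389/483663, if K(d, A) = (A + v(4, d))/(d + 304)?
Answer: 11431007315417/96338448511410 ≈ 0.11865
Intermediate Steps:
K(d, A) = (1 + A)/(304 + d) (K(d, A) = (A + (5 - 1*4))/(d + 304) = (A + (5 - 4))/(304 + d) = (A + 1)/(304 + d) = (1 + A)/(304 + d))
K(601, 50)/(-220094) + 57389/483663 = ((1 + 50)/(304 + 601))/(-220094) + 57389/483663 = (51/905)*(-1/220094) + 57389*(1/483663) = ((1/905)*51)*(-1/220094) + 57389/483663 = (51/905)*(-1/220094) + 57389/483663 = -51/199185070 + 57389/483663 = 11431007315417/96338448511410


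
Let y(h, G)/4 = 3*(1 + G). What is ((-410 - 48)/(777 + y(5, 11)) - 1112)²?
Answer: 1049825652100/848241 ≈ 1.2377e+6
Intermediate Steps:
y(h, G) = 12 + 12*G (y(h, G) = 4*(3*(1 + G)) = 4*(3 + 3*G) = 12 + 12*G)
((-410 - 48)/(777 + y(5, 11)) - 1112)² = ((-410 - 48)/(777 + (12 + 12*11)) - 1112)² = (-458/(777 + (12 + 132)) - 1112)² = (-458/(777 + 144) - 1112)² = (-458/921 - 1112)² = (-1024610/921)² = 1049825652100/848241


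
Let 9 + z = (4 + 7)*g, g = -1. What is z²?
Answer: 400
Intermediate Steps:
z = -20 (z = -9 + (4 + 7)*(-1) = -9 + 11*(-1) = -9 - 11 = -20)
z² = (-20)² = 400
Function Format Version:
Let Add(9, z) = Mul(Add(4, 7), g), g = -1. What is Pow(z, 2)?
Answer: 400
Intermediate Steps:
z = -20 (z = Add(-9, Mul(Add(4, 7), -1)) = Add(-9, Mul(11, -1)) = Add(-9, -11) = -20)
Pow(z, 2) = Pow(-20, 2) = 400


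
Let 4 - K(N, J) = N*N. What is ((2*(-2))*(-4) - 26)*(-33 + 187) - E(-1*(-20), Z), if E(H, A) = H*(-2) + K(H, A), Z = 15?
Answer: -1104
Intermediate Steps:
K(N, J) = 4 - N**2 (K(N, J) = 4 - N*N = 4 - N**2)
E(H, A) = 4 - H**2 - 2*H (E(H, A) = H*(-2) + (4 - H**2) = -2*H + (4 - H**2) = 4 - H**2 - 2*H)
((2*(-2))*(-4) - 26)*(-33 + 187) - E(-1*(-20), Z) = ((2*(-2))*(-4) - 26)*(-33 + 187) - (4 - (-1*(-20))**2 - (-2)*(-20)) = (-4*(-4) - 26)*154 - (4 - 1*20**2 - 2*20) = (16 - 26)*154 - (4 - 1*400 - 40) = -10*154 - (4 - 400 - 40) = -1540 - 1*(-436) = -1540 + 436 = -1104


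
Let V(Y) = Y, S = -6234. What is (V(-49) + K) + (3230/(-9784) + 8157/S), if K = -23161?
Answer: -117979838139/5082788 ≈ -23212.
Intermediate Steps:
(V(-49) + K) + (3230/(-9784) + 8157/S) = (-49 - 23161) + (3230/(-9784) + 8157/(-6234)) = -23210 + (3230*(-1/9784) + 8157*(-1/6234)) = -23210 + (-1615/4892 - 2719/2078) = -23210 - 8328659/5082788 = -117979838139/5082788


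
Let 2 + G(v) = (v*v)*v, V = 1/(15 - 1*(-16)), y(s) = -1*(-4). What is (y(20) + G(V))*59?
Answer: 3515397/29791 ≈ 118.00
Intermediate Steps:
y(s) = 4
V = 1/31 (V = 1/(15 + 16) = 1/31 ≈ 0.032258)
G(v) = -2 + v³ (G(v) = -2 + (v*v)*v = -2 + v²*v = -2 + v³)
(y(20) + G(V))*59 = (4 + (-2 + (1/31)³))*59 = (4 + (-2 + 1/29791))*59 = (4 - 59581/29791)*59 = (59583/29791)*59 = 3515397/29791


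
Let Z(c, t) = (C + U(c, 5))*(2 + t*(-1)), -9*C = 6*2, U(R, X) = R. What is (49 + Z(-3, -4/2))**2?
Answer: 9025/9 ≈ 1002.8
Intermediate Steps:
C = -4/3 (C = -2*2/3 = -1/9*12 = -4/3 ≈ -1.3333)
Z(c, t) = (2 - t)*(-4/3 + c) (Z(c, t) = (-4/3 + c)*(2 + t*(-1)) = (-4/3 + c)*(2 - t) = (2 - t)*(-4/3 + c))
(49 + Z(-3, -4/2))**2 = (49 + (-8/3 + 2*(-3) + 4*(-4/2)/3 - 1*(-3)*(-4/2)))**2 = (49 + (-8/3 - 6 + 4*(-4*1/2)/3 - 1*(-3)*(-4*1/2)))**2 = (49 + (-8/3 - 6 + (4/3)*(-2) - 1*(-3)*(-2)))**2 = (49 + (-8/3 - 6 - 8/3 - 6))**2 = (49 - 52/3)**2 = (95/3)**2 = 9025/9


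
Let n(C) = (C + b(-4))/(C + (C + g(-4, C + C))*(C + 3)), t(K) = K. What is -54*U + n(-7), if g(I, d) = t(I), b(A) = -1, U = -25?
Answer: 49942/37 ≈ 1349.8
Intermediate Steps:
g(I, d) = I
n(C) = (-1 + C)/(C + (-4 + C)*(3 + C)) (n(C) = (C - 1)/(C + (C - 4)*(C + 3)) = (-1 + C)/(C + (-4 + C)*(3 + C)))
-54*U + n(-7) = -54*(-25) + (-1 - 7)/(-12 + (-7)**2) = 1350 - 8/(-12 + 49) = 1350 - 8/37 = 49942/37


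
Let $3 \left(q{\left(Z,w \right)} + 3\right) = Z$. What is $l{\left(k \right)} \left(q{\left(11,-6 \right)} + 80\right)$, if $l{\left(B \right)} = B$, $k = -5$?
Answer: $- \frac{1210}{3} \approx -403.33$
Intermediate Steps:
$q{\left(Z,w \right)} = -3 + \frac{Z}{3}$
$l{\left(k \right)} \left(q{\left(11,-6 \right)} + 80\right) = - 5 \left(\left(-3 + \frac{1}{3} \cdot 11\right) + 80\right) = - 5 \left(\left(-3 + \frac{11}{3}\right) + 80\right) = - 5 \left(\frac{2}{3} + 80\right) = \left(-5\right) \frac{242}{3} = - \frac{1210}{3}$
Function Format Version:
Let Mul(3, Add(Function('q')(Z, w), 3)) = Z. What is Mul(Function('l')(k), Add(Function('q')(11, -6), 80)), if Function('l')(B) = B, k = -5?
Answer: Rational(-1210, 3) ≈ -403.33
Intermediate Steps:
Function('q')(Z, w) = Add(-3, Mul(Rational(1, 3), Z))
Mul(Function('l')(k), Add(Function('q')(11, -6), 80)) = Mul(-5, Add(Add(-3, Mul(Rational(1, 3), 11)), 80)) = Mul(-5, Add(Add(-3, Rational(11, 3)), 80)) = Mul(-5, Add(Rational(2, 3), 80)) = Mul(-5, Rational(242, 3)) = Rational(-1210, 3)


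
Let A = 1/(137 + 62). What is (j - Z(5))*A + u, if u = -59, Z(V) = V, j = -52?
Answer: -11798/199 ≈ -59.286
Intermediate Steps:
A = 1/199 ≈ 0.0050251
(j - Z(5))*A + u = (-52 - 1*5)*(1/199) - 59 = (-52 - 5)*(1/199) - 59 = -57*1/199 - 59 = -57/199 - 59 = -11798/199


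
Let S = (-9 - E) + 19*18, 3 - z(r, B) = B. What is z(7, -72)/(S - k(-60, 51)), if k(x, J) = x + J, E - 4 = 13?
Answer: 3/13 ≈ 0.23077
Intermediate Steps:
E = 17 (E = 4 + 13 = 17)
k(x, J) = J + x
z(r, B) = 3 - B
S = 316 (S = (-9 - 1*17) + 19*18 = (-9 - 17) + 342 = -26 + 342 = 316)
z(7, -72)/(S - k(-60, 51)) = (3 - 1*(-72))/(316 - (51 - 60)) = (3 + 72)/(316 - 1*(-9)) = 75/(316 + 9) = 75/325 = 75*(1/325) = 3/13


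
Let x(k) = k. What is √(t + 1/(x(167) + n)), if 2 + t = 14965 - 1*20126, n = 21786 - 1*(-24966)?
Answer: 2*I*√2841447436381/46919 ≈ 71.854*I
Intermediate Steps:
n = 46752 (n = 21786 + 24966 = 46752)
t = -5163 (t = -2 + (14965 - 1*20126) = -2 + (14965 - 20126) = -2 - 5161 = -5163)
√(t + 1/(x(167) + n)) = √(-5163 + 1/(167 + 46752)) = √(-5163 + 1/46919) = √(-242242796/46919) = 2*I*√2841447436381/46919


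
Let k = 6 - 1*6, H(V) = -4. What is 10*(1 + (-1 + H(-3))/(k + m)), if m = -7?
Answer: 120/7 ≈ 17.143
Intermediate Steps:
k = 0 (k = 6 - 6 = 0)
10*(1 + (-1 + H(-3))/(k + m)) = 10*(1 + (-1 - 4)/(0 - 7)) = 10*(1 - 5/(-7)) = 10*(1 - 5*(-⅐)) = 10*(1 + 5/7) = 10*(12/7) = 120/7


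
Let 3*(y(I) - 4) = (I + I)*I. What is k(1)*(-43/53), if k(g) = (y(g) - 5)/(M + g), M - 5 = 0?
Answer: 43/954 ≈ 0.045073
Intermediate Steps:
M = 5 (M = 5 + 0 = 5)
y(I) = 4 + 2*I**2/3 (y(I) = 4 + ((I + I)*I)/3 = 4 + ((2*I)*I)/3 = 4 + (2*I**2)/3 = 4 + 2*I**2/3)
k(g) = (-1 + 2*g**2/3)/(5 + g) (k(g) = ((4 + 2*g**2/3) - 5)/(5 + g) = (-1 + 2*g**2/3)/(5 + g))
k(1)*(-43/53) = ((-3 + 2*1**2)/(3*(5 + 1)))*(-43/53) = ((1/3)*(-3 + 2*1)/6)*(-43*1/53) = ((1/3)*(1/6)*(-3 + 2))*(-43/53) = ((1/3)*(1/6)*(-1))*(-43/53) = -1/18*(-43/53) = 43/954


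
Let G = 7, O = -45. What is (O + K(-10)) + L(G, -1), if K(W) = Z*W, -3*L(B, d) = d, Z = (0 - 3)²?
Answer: -404/3 ≈ -134.67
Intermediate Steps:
Z = 9 (Z = (-3)² = 9)
L(B, d) = -d/3
K(W) = 9*W
(O + K(-10)) + L(G, -1) = (-45 + 9*(-10)) - ⅓*(-1) = (-45 - 90) + ⅓ = -135 + ⅓ = -404/3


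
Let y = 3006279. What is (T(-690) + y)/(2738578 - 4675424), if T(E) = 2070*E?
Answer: -1577979/1936846 ≈ -0.81472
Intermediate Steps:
(T(-690) + y)/(2738578 - 4675424) = (2070*(-690) + 3006279)/(2738578 - 4675424) = (-1428300 + 3006279)/(-1936846) = 1577979*(-1/1936846) = -1577979/1936846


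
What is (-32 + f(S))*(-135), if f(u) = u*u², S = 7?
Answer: -41985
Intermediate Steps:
f(u) = u³
(-32 + f(S))*(-135) = (-32 + 7³)*(-135) = (-32 + 343)*(-135) = 311*(-135) = -41985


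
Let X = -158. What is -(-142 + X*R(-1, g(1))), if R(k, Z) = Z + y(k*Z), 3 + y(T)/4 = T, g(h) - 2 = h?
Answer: -3176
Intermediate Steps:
g(h) = 2 + h
y(T) = -12 + 4*T
R(k, Z) = -12 + Z + 4*Z*k (R(k, Z) = Z + (-12 + 4*(k*Z)) = Z + (-12 + 4*(Z*k)) = Z + (-12 + 4*Z*k) = -12 + Z + 4*Z*k)
-(-142 + X*R(-1, g(1))) = -(-142 - 158*(-12 + (2 + 1) + 4*(2 + 1)*(-1))) = -(-142 - 158*(-12 + 3 + 4*3*(-1))) = -(-142 - 158*(-12 + 3 - 12)) = -(-142 - 158*(-21)) = -(-142 + 3318) = -1*3176 = -3176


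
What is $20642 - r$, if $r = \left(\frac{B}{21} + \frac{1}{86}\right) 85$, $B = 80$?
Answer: $\frac{36692867}{1806} \approx 20317.0$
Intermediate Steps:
$r = \frac{586585}{1806}$ ($r = \left(\frac{80}{21} + \frac{1}{86}\right) 85 = \frac{6901}{1806} \cdot 85 = \frac{586585}{1806} \approx 324.8$)
$20642 - r = 20642 - \frac{586585}{1806} = \frac{36692867}{1806}$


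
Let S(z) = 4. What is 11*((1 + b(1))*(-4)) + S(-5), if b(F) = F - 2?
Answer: 4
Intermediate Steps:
b(F) = -2 + F
11*((1 + b(1))*(-4)) + S(-5) = 11*((1 + (-2 + 1))*(-4)) + 4 = 11*((1 - 1)*(-4)) + 4 = 11*(0*(-4)) + 4 = 11*0 + 4 = 0 + 4 = 4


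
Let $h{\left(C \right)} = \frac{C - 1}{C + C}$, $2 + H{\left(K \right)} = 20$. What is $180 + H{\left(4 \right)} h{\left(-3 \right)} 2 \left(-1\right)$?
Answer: $156$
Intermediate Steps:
$H{\left(K \right)} = 18$ ($H{\left(K \right)} = -2 + 20 = 18$)
$h{\left(C \right)} = \frac{-1 + C}{2 C}$
$180 + H{\left(4 \right)} h{\left(-3 \right)} 2 \left(-1\right) = 180 + 18 \frac{-1 - 3}{2 \left(-3\right)} 2 \left(-1\right) = 180 + 18 \cdot \frac{1}{2} \left(- \frac{1}{3}\right) \left(-4\right) 2 \left(-1\right) = 180 + 18 \cdot \frac{2}{3} \cdot 2 \left(-1\right) = 180 + 18 \cdot \frac{4}{3} \left(-1\right) = 180 + 18 \left(- \frac{4}{3}\right) = 180 - 24 = 156$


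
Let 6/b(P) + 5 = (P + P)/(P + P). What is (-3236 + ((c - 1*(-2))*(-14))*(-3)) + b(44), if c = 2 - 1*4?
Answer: -6475/2 ≈ -3237.5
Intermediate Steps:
c = -2 (c = 2 - 4 = -2)
b(P) = -3/2 (b(P) = 6/(-5 + (P + P)/(P + P)) = 6/(-5 + (2*P)/((2*P))) = 6/(-5 + (2*P)*(1/(2*P))) = 6/(-5 + 1) = 6/(-4) = 6*(-¼) = -3/2)
(-3236 + ((c - 1*(-2))*(-14))*(-3)) + b(44) = (-3236 + ((-2 - 1*(-2))*(-14))*(-3)) - 3/2 = (-3236 + ((-2 + 2)*(-14))*(-3)) - 3/2 = (-3236 + (0*(-14))*(-3)) - 3/2 = (-3236 + 0*(-3)) - 3/2 = (-3236 + 0) - 3/2 = -3236 - 3/2 = -6475/2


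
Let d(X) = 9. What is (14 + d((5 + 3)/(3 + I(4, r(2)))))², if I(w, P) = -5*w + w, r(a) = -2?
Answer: 529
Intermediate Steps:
I(w, P) = -4*w
(14 + d((5 + 3)/(3 + I(4, r(2)))))² = (14 + 9)² = 23² = 529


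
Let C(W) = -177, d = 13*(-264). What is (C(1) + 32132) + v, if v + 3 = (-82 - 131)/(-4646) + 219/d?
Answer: 84912775681/2657512 ≈ 31952.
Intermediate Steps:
d = -3432
v = -8020279/2657512 (v = -3 + ((-82 - 131)/(-4646) + 219/(-3432)) = -3 + (-213*(-1/4646) + 219*(-1/3432)) = -3 + (213/4646 - 73/1144) = -3 - 47743/2657512 = -8020279/2657512 ≈ -3.0180)
(C(1) + 32132) + v = (-177 + 32132) - 8020279/2657512 = 31955 - 8020279/2657512 = 84912775681/2657512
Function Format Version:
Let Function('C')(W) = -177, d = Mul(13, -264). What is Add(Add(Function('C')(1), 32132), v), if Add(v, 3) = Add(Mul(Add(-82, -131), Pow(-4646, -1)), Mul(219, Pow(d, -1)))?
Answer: Rational(84912775681, 2657512) ≈ 31952.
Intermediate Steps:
d = -3432
v = Rational(-8020279, 2657512) (v = Add(-3, Add(Mul(Add(-82, -131), Pow(-4646, -1)), Mul(219, Pow(-3432, -1)))) = Add(-3, Add(Mul(-213, Rational(-1, 4646)), Mul(219, Rational(-1, 3432)))) = Add(-3, Add(Rational(213, 4646), Rational(-73, 1144))) = Add(-3, Rational(-47743, 2657512)) = Rational(-8020279, 2657512) ≈ -3.0180)
Add(Add(Function('C')(1), 32132), v) = Add(Add(-177, 32132), Rational(-8020279, 2657512)) = Add(31955, Rational(-8020279, 2657512)) = Rational(84912775681, 2657512)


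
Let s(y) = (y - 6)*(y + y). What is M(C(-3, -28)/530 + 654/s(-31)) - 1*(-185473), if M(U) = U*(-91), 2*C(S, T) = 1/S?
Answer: 676410825697/3647460 ≈ 1.8545e+5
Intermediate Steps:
s(y) = 2*y*(-6 + y) (s(y) = (-6 + y)*(2*y) = 2*y*(-6 + y))
C(S, T) = 1/(2*S) (C(S, T) = (1/S)/2 = 1/(2*S))
M(U) = -91*U
M(C(-3, -28)/530 + 654/s(-31)) - 1*(-185473) = -91*(((½)/(-3))/530 + 654/((2*(-31)*(-6 - 31)))) - 1*(-185473) = -91*(((½)*(-⅓))*(1/530) + 654/((2*(-31)*(-37)))) + 185473 = -91*(-⅙*1/530 + 654/2294) + 185473 = -91*(-1/3180 + 654*(1/2294)) + 185473 = -91*(-1/3180 + 327/1147) + 185473 = -91*1038713/3647460 + 185473 = -94522883/3647460 + 185473 = 676410825697/3647460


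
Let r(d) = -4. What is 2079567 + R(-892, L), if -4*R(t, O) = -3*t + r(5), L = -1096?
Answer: 2078899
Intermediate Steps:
R(t, O) = 1 + 3*t/4 (R(t, O) = -(-3*t - 4)/4 = -(-4 - 3*t)/4 = 1 + 3*t/4)
2079567 + R(-892, L) = 2079567 + (1 + (¾)*(-892)) = 2079567 + (1 - 669) = 2079567 - 668 = 2078899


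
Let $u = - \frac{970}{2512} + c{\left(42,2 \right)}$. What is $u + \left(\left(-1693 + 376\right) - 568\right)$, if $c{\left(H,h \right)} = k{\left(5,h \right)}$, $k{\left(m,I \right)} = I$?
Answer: $- \frac{2365533}{1256} \approx -1883.4$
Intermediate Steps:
$c{\left(H,h \right)} = h$
$u = \frac{2027}{1256}$ ($u = - \frac{970}{2512} + 2 = \left(-970\right) \frac{1}{2512} + 2 = - \frac{485}{1256} + 2 = \frac{2027}{1256} \approx 1.6139$)
$u + \left(\left(-1693 + 376\right) - 568\right) = \frac{2027}{1256} + \left(\left(-1693 + 376\right) - 568\right) = \frac{2027}{1256} - 1885 = - \frac{2365533}{1256}$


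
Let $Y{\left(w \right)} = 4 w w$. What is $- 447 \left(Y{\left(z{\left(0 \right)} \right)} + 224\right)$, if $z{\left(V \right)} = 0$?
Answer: $-100128$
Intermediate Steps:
$Y{\left(w \right)} = 4 w^{2}$
$- 447 \left(Y{\left(z{\left(0 \right)} \right)} + 224\right) = - 447 \left(4 \cdot 0^{2} + 224\right) = - 447 \left(4 \cdot 0 + 224\right) = - 447 \left(0 + 224\right) = \left(-447\right) 224 = -100128$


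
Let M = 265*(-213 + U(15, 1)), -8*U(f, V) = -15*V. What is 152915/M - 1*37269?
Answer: -3336453737/89517 ≈ -37272.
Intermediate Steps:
U(f, V) = 15*V/8 (U(f, V) = -(-15)*V/8 = 15*V/8)
M = -447585/8 (M = 265*(-213 + (15/8)*1) = 265*(-213 + 15/8) = 265*(-1689/8) = -447585/8 ≈ -55948.)
152915/M - 1*37269 = 152915/(-447585/8) - 1*37269 = 152915*(-8/447585) - 37269 = -244664/89517 - 37269 = -3336453737/89517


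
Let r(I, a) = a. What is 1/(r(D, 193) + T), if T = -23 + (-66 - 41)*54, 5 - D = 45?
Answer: -1/5608 ≈ -0.00017832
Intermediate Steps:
D = -40 (D = 5 - 1*45 = 5 - 45 = -40)
T = -5801 (T = -23 - 107*54 = -23 - 5778 = -5801)
1/(r(D, 193) + T) = 1/(193 - 5801) = 1/(-5608) = -1/5608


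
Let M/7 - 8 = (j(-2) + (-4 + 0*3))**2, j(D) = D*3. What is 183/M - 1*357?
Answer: -89903/252 ≈ -356.76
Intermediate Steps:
j(D) = 3*D
M = 756 (M = 56 + 7*(3*(-2) + (-4 + 0*3))**2 = 56 + 7*(-6 + (-4 + 0))**2 = 56 + 7*(-6 - 4)**2 = 56 + 7*(-10)**2 = 56 + 7*100 = 56 + 700 = 756)
183/M - 1*357 = 183/756 - 1*357 = 183*(1/756) - 357 = 61/252 - 357 = -89903/252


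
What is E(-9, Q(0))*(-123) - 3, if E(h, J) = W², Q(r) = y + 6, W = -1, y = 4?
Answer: -126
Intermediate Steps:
Q(r) = 10 (Q(r) = 4 + 6 = 10)
E(h, J) = 1 (E(h, J) = (-1)² = 1)
E(-9, Q(0))*(-123) - 3 = 1*(-123) - 3 = -123 - 3 = -126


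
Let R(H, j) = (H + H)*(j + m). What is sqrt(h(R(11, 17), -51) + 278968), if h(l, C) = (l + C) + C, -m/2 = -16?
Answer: 2*sqrt(69986) ≈ 529.10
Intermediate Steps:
m = 32 (m = -2*(-16) = 32)
R(H, j) = 2*H*(32 + j) (R(H, j) = (H + H)*(j + 32) = (2*H)*(32 + j) = 2*H*(32 + j))
h(l, C) = l + 2*C (h(l, C) = (C + l) + C = l + 2*C)
sqrt(h(R(11, 17), -51) + 278968) = sqrt((2*11*(32 + 17) + 2*(-51)) + 278968) = sqrt((2*11*49 - 102) + 278968) = sqrt((1078 - 102) + 278968) = sqrt(976 + 278968) = sqrt(279944) = 2*sqrt(69986)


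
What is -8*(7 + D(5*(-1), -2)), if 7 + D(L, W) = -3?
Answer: 24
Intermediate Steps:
D(L, W) = -10 (D(L, W) = -7 - 3 = -10)
-8*(7 + D(5*(-1), -2)) = -8*(7 - 10) = -8*(-3) = 24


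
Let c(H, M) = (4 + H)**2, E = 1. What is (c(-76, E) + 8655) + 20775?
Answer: 34614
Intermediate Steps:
(c(-76, E) + 8655) + 20775 = ((4 - 76)**2 + 8655) + 20775 = ((-72)**2 + 8655) + 20775 = (5184 + 8655) + 20775 = 13839 + 20775 = 34614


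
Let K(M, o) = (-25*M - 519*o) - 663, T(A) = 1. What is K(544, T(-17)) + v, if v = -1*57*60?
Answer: -18202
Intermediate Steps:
K(M, o) = -663 - 519*o - 25*M (K(M, o) = (-519*o - 25*M) - 663 = -663 - 519*o - 25*M)
v = -3420 (v = -57*60 = -3420)
K(544, T(-17)) + v = (-663 - 519*1 - 25*544) - 3420 = (-663 - 519 - 13600) - 3420 = -14782 - 3420 = -18202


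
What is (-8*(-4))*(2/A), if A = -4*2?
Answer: -8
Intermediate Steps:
A = -8
(-8*(-4))*(2/A) = (-8*(-4))*(2/(-8)) = 32*(2*(-⅛)) = 32*(-¼) = -8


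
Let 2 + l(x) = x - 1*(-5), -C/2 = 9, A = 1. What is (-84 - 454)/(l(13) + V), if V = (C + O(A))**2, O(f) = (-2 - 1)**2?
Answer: -538/97 ≈ -5.5464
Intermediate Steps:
C = -18 (C = -2*9 = -18)
O(f) = 9 (O(f) = (-3)**2 = 9)
l(x) = 3 + x (l(x) = -2 + (x - 1*(-5)) = -2 + (x + 5) = -2 + (5 + x) = 3 + x)
V = 81 (V = (-18 + 9)**2 = (-9)**2 = 81)
(-84 - 454)/(l(13) + V) = (-84 - 454)/((3 + 13) + 81) = -538/(16 + 81) = -538/97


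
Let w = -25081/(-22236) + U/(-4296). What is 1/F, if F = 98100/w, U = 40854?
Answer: -8340433/97615484100 ≈ -8.5442e-5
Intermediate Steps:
w = -8340433/995061 (w = -25081/(-22236) + 40854/(-4296) = -25081*(-1/22236) + 40854*(-1/4296) = 25081/22236 - 6809/716 = -8340433/995061 ≈ -8.3818)
F = -97615484100/8340433 (F = 98100/(-8340433/995061) = 98100*(-995061/8340433) = -97615484100/8340433 ≈ -11704.)
1/F = 1/(-97615484100/8340433) = -8340433/97615484100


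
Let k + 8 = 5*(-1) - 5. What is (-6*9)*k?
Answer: 972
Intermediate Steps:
k = -18 (k = -8 + (5*(-1) - 5) = -8 + (-5 - 5) = -8 - 10 = -18)
(-6*9)*k = -6*9*(-18) = -54*(-18) = 972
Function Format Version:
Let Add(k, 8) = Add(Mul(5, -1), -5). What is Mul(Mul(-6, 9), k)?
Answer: 972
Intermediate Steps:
k = -18 (k = Add(-8, Add(Mul(5, -1), -5)) = Add(-8, Add(-5, -5)) = Add(-8, -10) = -18)
Mul(Mul(-6, 9), k) = Mul(Mul(-6, 9), -18) = Mul(-54, -18) = 972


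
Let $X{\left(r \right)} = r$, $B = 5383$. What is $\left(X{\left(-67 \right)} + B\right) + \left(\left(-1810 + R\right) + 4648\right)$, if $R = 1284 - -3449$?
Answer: $12887$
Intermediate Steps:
$R = 4733$ ($R = 1284 + 3449 = 4733$)
$\left(X{\left(-67 \right)} + B\right) + \left(\left(-1810 + R\right) + 4648\right) = \left(-67 + 5383\right) + \left(\left(-1810 + 4733\right) + 4648\right) = 5316 + \left(2923 + 4648\right) = 5316 + 7571 = 12887$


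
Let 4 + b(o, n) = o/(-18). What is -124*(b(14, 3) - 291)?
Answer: 330088/9 ≈ 36676.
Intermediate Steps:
b(o, n) = -4 - o/18 (b(o, n) = -4 + o/(-18) = -4 + o*(-1/18) = -4 - o/18)
-124*(b(14, 3) - 291) = -124*((-4 - 1/18*14) - 291) = -124*((-4 - 7/9) - 291) = -124*(-43/9 - 291) = -124*(-2662/9) = 330088/9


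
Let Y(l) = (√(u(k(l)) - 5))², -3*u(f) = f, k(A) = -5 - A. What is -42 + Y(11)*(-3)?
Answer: -43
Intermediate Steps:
u(f) = -f/3
Y(l) = -10/3 + l/3 (Y(l) = (√(-(-5 - l)/3 - 5))² = (√((5/3 + l/3) - 5))² = (√(-10/3 + l/3))² = -10/3 + l/3)
-42 + Y(11)*(-3) = -42 + (-10/3 + (⅓)*11)*(-3) = -42 + (-10/3 + 11/3)*(-3) = -42 + (⅓)*(-3) = -42 - 1 = -43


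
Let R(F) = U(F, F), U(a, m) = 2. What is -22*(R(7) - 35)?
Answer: 726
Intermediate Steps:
R(F) = 2
-22*(R(7) - 35) = -22*(2 - 35) = -22*(-33) = 726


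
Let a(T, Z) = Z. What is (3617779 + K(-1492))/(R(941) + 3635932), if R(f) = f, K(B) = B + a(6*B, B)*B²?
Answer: -3317671201/3636873 ≈ -912.23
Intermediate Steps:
K(B) = B + B³ (K(B) = B + B*B² = B + B³)
(3617779 + K(-1492))/(R(941) + 3635932) = (3617779 + (-1492 + (-1492)³))/(941 + 3635932) = (3617779 + (-1492 - 3321287488))/3636873 = (3617779 - 3321288980)*(1/3636873) = -3317671201*1/3636873 = -3317671201/3636873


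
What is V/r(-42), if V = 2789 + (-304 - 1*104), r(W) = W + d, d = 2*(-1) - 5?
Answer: -2381/49 ≈ -48.592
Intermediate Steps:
d = -7 (d = -2 - 5 = -7)
r(W) = -7 + W (r(W) = W - 7 = -7 + W)
V = 2381 (V = 2789 + (-304 - 104) = 2789 - 408 = 2381)
V/r(-42) = 2381/(-7 - 42) = 2381/(-49) = 2381*(-1/49) = -2381/49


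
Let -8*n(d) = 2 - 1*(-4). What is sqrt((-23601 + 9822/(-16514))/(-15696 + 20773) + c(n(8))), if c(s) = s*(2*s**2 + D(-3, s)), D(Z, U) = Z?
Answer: 3*I*sqrt(40520376331498182)/335366312 ≈ 1.8007*I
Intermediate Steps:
n(d) = -3/4 (n(d) = -(2 - 1*(-4))/8 = -(2 + 4)/8 = -1/8*6 = -3/4)
c(s) = s*(-3 + 2*s**2) (c(s) = s*(2*s**2 - 3) = s*(-3 + 2*s**2))
sqrt((-23601 + 9822/(-16514))/(-15696 + 20773) + c(n(8))) = sqrt((-23601 + 9822/(-16514))/(-15696 + 20773) - 3*(-3 + 2*(-3/4)**2)/4) = sqrt((-23601 + 9822*(-1/16514))/5077 - 3*(-3 + 2*(9/16))/4) = sqrt((-23601 - 4911/8257)*(1/5077) - 3*(-3 + 9/8)/4) = sqrt(-194878368/8257*1/5077 - 3/4*(-15/8)) = sqrt(-194878368/41920789 + 45/32) = sqrt(-4349672271/1341465248) = 3*I*sqrt(40520376331498182)/335366312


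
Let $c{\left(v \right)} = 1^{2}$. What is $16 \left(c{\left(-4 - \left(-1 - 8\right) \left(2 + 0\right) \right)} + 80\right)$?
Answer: $1296$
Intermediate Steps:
$c{\left(v \right)} = 1$
$16 \left(c{\left(-4 - \left(-1 - 8\right) \left(2 + 0\right) \right)} + 80\right) = 16 \left(1 + 80\right) = 16 \cdot 81 = 1296$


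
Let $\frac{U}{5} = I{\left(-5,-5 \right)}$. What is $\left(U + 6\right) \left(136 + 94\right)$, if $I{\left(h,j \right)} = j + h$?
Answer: $-10120$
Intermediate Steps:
$I{\left(h,j \right)} = h + j$
$U = -50$ ($U = 5 \left(-5 - 5\right) = 5 \left(-10\right) = -50$)
$\left(U + 6\right) \left(136 + 94\right) = \left(-50 + 6\right) \left(136 + 94\right) = \left(-44\right) 230 = -10120$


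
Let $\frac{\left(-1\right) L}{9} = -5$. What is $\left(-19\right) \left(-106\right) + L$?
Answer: $2059$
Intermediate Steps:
$L = 45$ ($L = \left(-9\right) \left(-5\right) = 45$)
$\left(-19\right) \left(-106\right) + L = \left(-19\right) \left(-106\right) + 45 = 2014 + 45 = 2059$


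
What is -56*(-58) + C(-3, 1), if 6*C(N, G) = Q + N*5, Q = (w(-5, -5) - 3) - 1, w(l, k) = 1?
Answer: 3245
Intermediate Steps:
Q = -3 (Q = (1 - 3) - 1 = -2 - 1 = -3)
C(N, G) = -½ + 5*N/6 (C(N, G) = (-3 + N*5)/6 = (-3 + 5*N)/6 = -½ + 5*N/6)
-56*(-58) + C(-3, 1) = -56*(-58) + (-½ + (⅚)*(-3)) = 3248 + (-½ - 5/2) = 3248 - 3 = 3245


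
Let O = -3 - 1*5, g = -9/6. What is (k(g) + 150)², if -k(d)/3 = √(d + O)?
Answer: 44829/2 - 450*I*√38 ≈ 22415.0 - 2774.0*I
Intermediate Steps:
g = -3/2 (g = -9*⅙ = -3/2 ≈ -1.5000)
O = -8 (O = -3 - 5 = -8)
k(d) = -3*√(-8 + d) (k(d) = -3*√(d - 8) = -3*√(-8 + d))
(k(g) + 150)² = (-3*√(-8 - 3/2) + 150)² = (-3*I*√38/2 + 150)² = (150 - 3*I*√38/2)²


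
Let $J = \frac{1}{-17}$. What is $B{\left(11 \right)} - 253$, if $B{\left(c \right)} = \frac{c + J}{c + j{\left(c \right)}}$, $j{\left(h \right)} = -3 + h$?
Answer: $- \frac{81533}{323} \approx -252.42$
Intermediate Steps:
$J = - \frac{1}{17} \approx -0.058824$
$B{\left(c \right)} = \frac{- \frac{1}{17} + c}{-3 + 2 c}$ ($B{\left(c \right)} = \frac{c - \frac{1}{17}}{c + \left(-3 + c\right)} = \frac{- \frac{1}{17} + c}{-3 + 2 c}$)
$B{\left(11 \right)} - 253 = \frac{-1 + 17 \cdot 11}{17 \left(-3 + 2 \cdot 11\right)} - 253 = \frac{-1 + 187}{17 \left(-3 + 22\right)} - 253 = \frac{1}{17} \cdot \frac{1}{19} \cdot 186 - 253 = \frac{186}{323} - 253 = - \frac{81533}{323}$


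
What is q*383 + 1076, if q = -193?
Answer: -72843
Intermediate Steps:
q*383 + 1076 = -193*383 + 1076 = -73919 + 1076 = -72843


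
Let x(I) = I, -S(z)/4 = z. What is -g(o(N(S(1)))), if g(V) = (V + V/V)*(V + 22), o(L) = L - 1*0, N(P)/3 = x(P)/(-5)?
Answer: -2074/25 ≈ -82.960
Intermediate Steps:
S(z) = -4*z
N(P) = -3*P/5 (N(P) = 3*(P/(-5)) = 3*(P*(-⅕)) = 3*(-P/5) = -3*P/5)
o(L) = L (o(L) = L + 0 = L)
g(V) = (1 + V)*(22 + V) (g(V) = (V + 1)*(22 + V) = (1 + V)*(22 + V))
-g(o(N(S(1)))) = -(22 + (-(-12)/5)² + 23*(-(-12)/5)) = -(22 + (-⅗*(-4))² + 23*(-⅗*(-4))) = -(22 + (12/5)² + 23*(12/5)) = -(22 + 144/25 + 276/5) = -1*2074/25 = -2074/25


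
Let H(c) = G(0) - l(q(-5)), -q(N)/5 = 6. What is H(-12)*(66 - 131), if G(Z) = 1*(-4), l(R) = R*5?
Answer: -9490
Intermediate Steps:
q(N) = -30 (q(N) = -5*6 = -30)
l(R) = 5*R
G(Z) = -4
H(c) = 146 (H(c) = -4 - 5*(-30) = -4 - 1*(-150) = -4 + 150 = 146)
H(-12)*(66 - 131) = 146*(66 - 131) = 146*(-65) = -9490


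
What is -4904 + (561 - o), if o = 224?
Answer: -4567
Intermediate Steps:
-4904 + (561 - o) = -4904 + (561 - 1*224) = -4904 + (561 - 224) = -4904 + 337 = -4567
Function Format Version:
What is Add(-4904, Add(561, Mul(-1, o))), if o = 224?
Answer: -4567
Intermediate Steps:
Add(-4904, Add(561, Mul(-1, o))) = Add(-4904, Add(561, Mul(-1, 224))) = Add(-4904, Add(561, -224)) = Add(-4904, 337) = -4567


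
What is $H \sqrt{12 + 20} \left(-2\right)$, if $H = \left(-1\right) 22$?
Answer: $176 \sqrt{2} \approx 248.9$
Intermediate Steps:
$H = -22$
$H \sqrt{12 + 20} \left(-2\right) = - 22 \sqrt{12 + 20} \left(-2\right) = - 22 \sqrt{32} \left(-2\right) = - 22 \cdot 4 \sqrt{2} \left(-2\right) = - 88 \sqrt{2} \left(-2\right) = 176 \sqrt{2}$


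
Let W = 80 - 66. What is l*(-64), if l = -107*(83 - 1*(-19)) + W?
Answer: 697600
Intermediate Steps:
W = 14
l = -10900 (l = -107*(83 - 1*(-19)) + 14 = -107*(83 + 19) + 14 = -107*102 + 14 = -10914 + 14 = -10900)
l*(-64) = -10900*(-64) = 697600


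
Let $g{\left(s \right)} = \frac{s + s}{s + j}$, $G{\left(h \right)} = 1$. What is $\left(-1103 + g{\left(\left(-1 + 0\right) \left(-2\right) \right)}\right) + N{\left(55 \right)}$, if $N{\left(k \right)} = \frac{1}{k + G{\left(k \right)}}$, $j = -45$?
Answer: $- \frac{2656205}{2408} \approx -1103.1$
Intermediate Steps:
$g{\left(s \right)} = \frac{2 s}{-45 + s}$ ($g{\left(s \right)} = \frac{s + s}{s - 45} = \frac{2 s}{-45 + s}$)
$N{\left(k \right)} = \frac{1}{1 + k}$ ($N{\left(k \right)} = \frac{1}{k + 1} = \frac{1}{1 + k}$)
$\left(-1103 + g{\left(\left(-1 + 0\right) \left(-2\right) \right)}\right) + N{\left(55 \right)} = \left(-1103 + \frac{2 \left(-1 + 0\right) \left(-2\right)}{-45 + \left(-1 + 0\right) \left(-2\right)}\right) + \frac{1}{1 + 55} = \left(-1103 + \frac{2 \left(\left(-1\right) \left(-2\right)\right)}{-45 - -2}\right) + \frac{1}{56} = \left(-1103 + 2 \cdot 2 \frac{1}{-45 + 2}\right) + \frac{1}{56} = \left(-1103 + 2 \cdot 2 \frac{1}{-43}\right) + \frac{1}{56} = \left(-1103 + 2 \cdot 2 \left(- \frac{1}{43}\right)\right) + \frac{1}{56} = \left(-1103 - \frac{4}{43}\right) + \frac{1}{56} = - \frac{47433}{43} + \frac{1}{56} = - \frac{2656205}{2408}$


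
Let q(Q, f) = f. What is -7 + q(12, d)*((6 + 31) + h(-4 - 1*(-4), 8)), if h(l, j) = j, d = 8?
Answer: 353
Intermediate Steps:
-7 + q(12, d)*((6 + 31) + h(-4 - 1*(-4), 8)) = -7 + 8*((6 + 31) + 8) = -7 + 8*(37 + 8) = -7 + 8*45 = -7 + 360 = 353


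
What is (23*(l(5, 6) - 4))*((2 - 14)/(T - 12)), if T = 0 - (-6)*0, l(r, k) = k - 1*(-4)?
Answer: 138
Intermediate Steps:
l(r, k) = 4 + k (l(r, k) = k + 4 = 4 + k)
T = 0 (T = 0 - 2*0 = 0 + 0 = 0)
(23*(l(5, 6) - 4))*((2 - 14)/(T - 12)) = (23*((4 + 6) - 4))*((2 - 14)/(0 - 12)) = (23*(10 - 4))*(-12/(-12)) = (23*6)*(-12*(-1/12)) = 138*1 = 138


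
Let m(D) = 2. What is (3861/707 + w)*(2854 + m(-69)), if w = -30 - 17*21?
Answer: -110057184/101 ≈ -1.0897e+6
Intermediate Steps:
w = -387 (w = -30 - 357 = -387)
(3861/707 + w)*(2854 + m(-69)) = (3861/707 - 387)*(2854 + 2) = (3861*(1/707) - 387)*2856 = (3861/707 - 387)*2856 = -269748/707*2856 = -110057184/101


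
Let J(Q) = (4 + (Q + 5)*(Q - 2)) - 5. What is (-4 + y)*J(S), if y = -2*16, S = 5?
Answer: -1044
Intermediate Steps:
J(Q) = -1 + (-2 + Q)*(5 + Q) (J(Q) = (4 + (5 + Q)*(-2 + Q)) - 5 = (4 + (-2 + Q)*(5 + Q)) - 5 = -1 + (-2 + Q)*(5 + Q))
y = -32
(-4 + y)*J(S) = (-4 - 32)*(-11 + 5² + 3*5) = -36*(-11 + 25 + 15) = -36*29 = -1044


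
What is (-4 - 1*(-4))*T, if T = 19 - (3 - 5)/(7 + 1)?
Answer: 0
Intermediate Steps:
T = 77/4 (T = 19 - (-2)/8 = 19 - 1*(-¼) = 19 + ¼ = 77/4 ≈ 19.250)
(-4 - 1*(-4))*T = (-4 - 1*(-4))*(77/4) = (-4 + 4)*(77/4) = 0*(77/4) = 0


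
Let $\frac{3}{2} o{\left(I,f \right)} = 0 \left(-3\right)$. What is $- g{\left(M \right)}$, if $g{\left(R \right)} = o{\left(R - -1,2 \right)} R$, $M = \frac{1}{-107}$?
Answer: $0$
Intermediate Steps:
$o{\left(I,f \right)} = 0$ ($o{\left(I,f \right)} = \frac{2 \cdot 0 \left(-3\right)}{3} = \frac{2}{3} \cdot 0 = 0$)
$M = - \frac{1}{107} \approx -0.0093458$
$g{\left(R \right)} = 0$ ($g{\left(R \right)} = 0 R = 0$)
$- g{\left(M \right)} = \left(-1\right) 0 = 0$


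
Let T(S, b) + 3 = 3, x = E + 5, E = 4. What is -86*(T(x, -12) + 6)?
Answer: -516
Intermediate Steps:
x = 9 (x = 4 + 5 = 9)
T(S, b) = 0 (T(S, b) = -3 + 3 = 0)
-86*(T(x, -12) + 6) = -86*(0 + 6) = -86*6 = -516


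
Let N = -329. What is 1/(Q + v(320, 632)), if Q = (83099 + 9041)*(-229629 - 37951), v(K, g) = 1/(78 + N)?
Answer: -251/6188360121201 ≈ -4.0560e-11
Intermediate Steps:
v(K, g) = -1/251 (v(K, g) = 1/(78 - 329) = 1/(-251) = -1/251)
Q = -24654821200 (Q = 92140*(-267580) = -24654821200)
1/(Q + v(320, 632)) = 1/(-24654821200 - 1/251) = 1/(-6188360121201/251) = -251/6188360121201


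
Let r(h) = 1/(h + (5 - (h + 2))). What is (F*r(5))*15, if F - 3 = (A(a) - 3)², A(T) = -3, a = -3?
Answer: 195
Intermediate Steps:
F = 39 (F = 3 + (-3 - 3)² = 3 + (-6)² = 3 + 36 = 39)
r(h) = ⅓ (r(h) = 1/(h + (5 - (2 + h))) = 1/(h + (5 + (-2 - h))) = 1/(h + (3 - h)) = 1/3 = ⅓)
(F*r(5))*15 = (39*(⅓))*15 = 13*15 = 195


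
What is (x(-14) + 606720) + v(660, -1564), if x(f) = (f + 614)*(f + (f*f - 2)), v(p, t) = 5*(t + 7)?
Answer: 706935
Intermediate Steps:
v(p, t) = 35 + 5*t (v(p, t) = 5*(7 + t) = 35 + 5*t)
x(f) = (614 + f)*(-2 + f + f²) (x(f) = (614 + f)*(f + (f² - 2)) = (614 + f)*(f + (-2 + f²)) = (614 + f)*(-2 + f + f²))
(x(-14) + 606720) + v(660, -1564) = ((-1228 + (-14)³ + 612*(-14) + 615*(-14)²) + 606720) + (35 + 5*(-1564)) = ((-1228 - 2744 - 8568 + 615*196) + 606720) + (35 - 7820) = ((-1228 - 2744 - 8568 + 120540) + 606720) - 7785 = (108000 + 606720) - 7785 = 714720 - 7785 = 706935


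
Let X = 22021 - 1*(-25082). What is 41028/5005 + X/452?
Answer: 19561167/174020 ≈ 112.41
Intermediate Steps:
X = 47103 (X = 22021 + 25082 = 47103)
41028/5005 + X/452 = 41028/5005 + 47103/452 = 41028*(1/5005) + 47103*(1/452) = 3156/385 + 47103/452 = 19561167/174020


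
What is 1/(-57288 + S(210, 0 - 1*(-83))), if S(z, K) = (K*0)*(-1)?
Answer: -1/57288 ≈ -1.7456e-5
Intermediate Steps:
S(z, K) = 0 (S(z, K) = 0*(-1) = 0)
1/(-57288 + S(210, 0 - 1*(-83))) = 1/(-57288 + 0) = 1/(-57288) = -1/57288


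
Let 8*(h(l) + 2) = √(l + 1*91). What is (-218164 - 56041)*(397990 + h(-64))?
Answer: -109130299540 - 822615*√3/8 ≈ -1.0913e+11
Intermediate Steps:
h(l) = -2 + √(91 + l)/8 (h(l) = -2 + √(l + 1*91)/8 = -2 + √(l + 91)/8 = -2 + √(91 + l)/8)
(-218164 - 56041)*(397990 + h(-64)) = (-218164 - 56041)*(397990 + (-2 + √(91 - 64)/8)) = -274205*(397990 + (-2 + √27/8)) = -274205*(397990 + (-2 + (3*√3)/8)) = -274205*(397990 + (-2 + 3*√3/8)) = -274205*(397988 + 3*√3/8) = -109130299540 - 822615*√3/8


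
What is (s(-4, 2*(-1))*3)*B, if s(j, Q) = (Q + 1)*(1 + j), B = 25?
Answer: 225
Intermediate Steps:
s(j, Q) = (1 + Q)*(1 + j)
(s(-4, 2*(-1))*3)*B = ((1 + 2*(-1) - 4 + (2*(-1))*(-4))*3)*25 = ((1 - 2 - 4 - 2*(-4))*3)*25 = ((1 - 2 - 4 + 8)*3)*25 = (3*3)*25 = 9*25 = 225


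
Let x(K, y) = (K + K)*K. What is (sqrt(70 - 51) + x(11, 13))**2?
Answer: (242 + sqrt(19))**2 ≈ 60693.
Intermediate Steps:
x(K, y) = 2*K**2 (x(K, y) = (2*K)*K = 2*K**2)
(sqrt(70 - 51) + x(11, 13))**2 = (sqrt(70 - 51) + 2*11**2)**2 = (sqrt(19) + 2*121)**2 = (sqrt(19) + 242)**2 = (242 + sqrt(19))**2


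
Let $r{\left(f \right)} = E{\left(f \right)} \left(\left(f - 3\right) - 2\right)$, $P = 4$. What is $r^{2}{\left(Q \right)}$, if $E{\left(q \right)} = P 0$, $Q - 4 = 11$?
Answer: $0$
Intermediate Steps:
$Q = 15$ ($Q = 4 + 11 = 15$)
$E{\left(q \right)} = 0$ ($E{\left(q \right)} = 4 \cdot 0 = 0$)
$r{\left(f \right)} = 0$ ($r{\left(f \right)} = 0 \left(\left(f - 3\right) - 2\right) = 0 \left(\left(-3 + f\right) - 2\right) = 0 \left(-5 + f\right) = 0$)
$r^{2}{\left(Q \right)} = 0^{2} = 0$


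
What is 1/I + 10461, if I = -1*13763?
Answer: 143974742/13763 ≈ 10461.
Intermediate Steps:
I = -13763
1/I + 10461 = 1/(-13763) + 10461 = -1/13763 + 10461 = 143974742/13763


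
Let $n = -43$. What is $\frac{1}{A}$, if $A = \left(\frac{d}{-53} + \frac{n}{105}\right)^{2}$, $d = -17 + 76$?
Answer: $\frac{30969225}{71808676} \approx 0.43127$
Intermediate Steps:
$d = 59$
$A = \frac{71808676}{30969225}$ ($A = \left(\frac{59}{-53} - \frac{43}{105}\right)^{2} = \left(59 \left(- \frac{1}{53}\right) - \frac{43}{105}\right)^{2} = \left(- \frac{59}{53} - \frac{43}{105}\right)^{2} = \left(- \frac{8474}{5565}\right)^{2} = \frac{71808676}{30969225} \approx 2.3187$)
$\frac{1}{A} = \frac{1}{\frac{71808676}{30969225}} = \frac{30969225}{71808676}$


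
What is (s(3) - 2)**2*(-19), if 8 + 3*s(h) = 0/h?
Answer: -3724/9 ≈ -413.78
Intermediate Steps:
s(h) = -8/3 (s(h) = -8/3 + (0/h)/3 = -8/3 + (1/3)*0 = -8/3 + 0 = -8/3)
(s(3) - 2)**2*(-19) = (-8/3 - 2)**2*(-19) = (-14/3)**2*(-19) = (196/9)*(-19) = -3724/9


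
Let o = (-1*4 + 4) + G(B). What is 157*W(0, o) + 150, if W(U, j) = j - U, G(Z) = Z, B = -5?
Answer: -635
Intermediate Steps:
o = -5 (o = (-1*4 + 4) - 5 = (-4 + 4) - 5 = 0 - 5 = -5)
157*W(0, o) + 150 = 157*(-5 - 1*0) + 150 = 157*(-5 + 0) + 150 = 157*(-5) + 150 = -785 + 150 = -635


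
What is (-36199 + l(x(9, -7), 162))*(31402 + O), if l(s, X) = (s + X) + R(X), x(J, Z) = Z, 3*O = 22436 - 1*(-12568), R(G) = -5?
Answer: -1552630430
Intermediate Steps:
O = 11668 (O = (22436 - 1*(-12568))/3 = (22436 + 12568)/3 = (⅓)*35004 = 11668)
l(s, X) = -5 + X + s (l(s, X) = (s + X) - 5 = (X + s) - 5 = -5 + X + s)
(-36199 + l(x(9, -7), 162))*(31402 + O) = (-36199 + (-5 + 162 - 7))*(31402 + 11668) = (-36199 + 150)*43070 = -36049*43070 = -1552630430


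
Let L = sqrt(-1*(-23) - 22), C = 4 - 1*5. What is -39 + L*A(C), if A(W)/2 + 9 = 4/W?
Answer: -65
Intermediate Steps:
C = -1 (C = 4 - 5 = -1)
L = 1 (L = sqrt(23 - 22) = sqrt(1) = 1)
A(W) = -18 + 8/W (A(W) = -18 + 2*(4/W) = -18 + 8/W)
-39 + L*A(C) = -39 + 1*(-18 + 8/(-1)) = -39 + 1*(-18 + 8*(-1)) = -39 + 1*(-18 - 8) = -39 + 1*(-26) = -39 - 26 = -65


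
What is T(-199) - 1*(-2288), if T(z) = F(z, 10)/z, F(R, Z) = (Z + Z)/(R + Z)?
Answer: 86053988/37611 ≈ 2288.0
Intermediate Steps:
F(R, Z) = 2*Z/(R + Z) (F(R, Z) = (2*Z)/(R + Z) = 2*Z/(R + Z))
T(z) = 20/(z*(10 + z)) (T(z) = (2*10/(z + 10))/z = (2*10/(10 + z))/z = (20/(10 + z))/z = 20/(z*(10 + z)))
T(-199) - 1*(-2288) = 20/(-199*(10 - 199)) - 1*(-2288) = 20*(-1/199)/(-189) + 2288 = 20*(-1/199)*(-1/189) + 2288 = 20/37611 + 2288 = 86053988/37611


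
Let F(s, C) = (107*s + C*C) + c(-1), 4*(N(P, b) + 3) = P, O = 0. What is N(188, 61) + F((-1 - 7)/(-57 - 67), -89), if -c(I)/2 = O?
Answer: 247129/31 ≈ 7971.9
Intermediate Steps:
c(I) = 0 (c(I) = -2*0 = 0)
N(P, b) = -3 + P/4
F(s, C) = C² + 107*s (F(s, C) = (107*s + C*C) + 0 = (107*s + C²) + 0 = (C² + 107*s) + 0 = C² + 107*s)
N(188, 61) + F((-1 - 7)/(-57 - 67), -89) = (-3 + (¼)*188) + ((-89)² + 107*((-1 - 7)/(-57 - 67))) = (-3 + 47) + (7921 + 107*(-8/(-124))) = 44 + (7921 + 107*(-8*(-1/124))) = 44 + (7921 + 107*(2/31)) = 44 + (7921 + 214/31) = 44 + 245765/31 = 247129/31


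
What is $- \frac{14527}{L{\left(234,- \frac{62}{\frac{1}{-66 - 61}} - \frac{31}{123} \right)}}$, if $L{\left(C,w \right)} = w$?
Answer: $- \frac{1786821}{968471} \approx -1.845$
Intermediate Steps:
$- \frac{14527}{L{\left(234,- \frac{62}{\frac{1}{-66 - 61}} - \frac{31}{123} \right)}} = - \frac{14527}{- \frac{62}{\frac{1}{-66 - 61}} - \frac{31}{123}} = - \frac{14527}{- \frac{62}{\frac{1}{-127}} - \frac{31}{123}} = - \frac{14527}{- \frac{62}{- \frac{1}{127}} - \frac{31}{123}} = - \frac{14527}{\left(-62\right) \left(-127\right) - \frac{31}{123}} = - \frac{14527}{7874 - \frac{31}{123}} = - \frac{14527}{\frac{968471}{123}} = \left(-14527\right) \frac{123}{968471} = - \frac{1786821}{968471}$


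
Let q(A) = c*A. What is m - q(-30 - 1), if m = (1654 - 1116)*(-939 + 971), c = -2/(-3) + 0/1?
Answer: 51710/3 ≈ 17237.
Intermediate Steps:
c = ⅔ (c = -2*(-⅓) + 0*1 = ⅔ + 0 = ⅔ ≈ 0.66667)
q(A) = 2*A/3
m = 17216 (m = 538*32 = 17216)
m - q(-30 - 1) = 17216 - 2*(-30 - 1)/3 = 17216 - 2*(-31)/3 = 17216 - 1*(-62/3) = 17216 + 62/3 = 51710/3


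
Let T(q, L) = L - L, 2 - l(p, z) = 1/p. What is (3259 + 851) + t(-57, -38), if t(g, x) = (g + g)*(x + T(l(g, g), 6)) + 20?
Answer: 8462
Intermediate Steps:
l(p, z) = 2 - 1/p
T(q, L) = 0
t(g, x) = 20 + 2*g*x (t(g, x) = (g + g)*(x + 0) + 20 = (2*g)*x + 20 = 2*g*x + 20 = 20 + 2*g*x)
(3259 + 851) + t(-57, -38) = (3259 + 851) + (20 + 2*(-57)*(-38)) = 4110 + (20 + 4332) = 4110 + 4352 = 8462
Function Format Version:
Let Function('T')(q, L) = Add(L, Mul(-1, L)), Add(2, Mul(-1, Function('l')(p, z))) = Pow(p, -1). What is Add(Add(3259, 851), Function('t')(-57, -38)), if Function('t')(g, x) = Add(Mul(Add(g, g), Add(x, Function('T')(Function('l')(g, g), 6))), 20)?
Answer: 8462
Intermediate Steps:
Function('l')(p, z) = Add(2, Mul(-1, Pow(p, -1)))
Function('T')(q, L) = 0
Function('t')(g, x) = Add(20, Mul(2, g, x)) (Function('t')(g, x) = Add(Mul(Add(g, g), Add(x, 0)), 20) = Add(Mul(Mul(2, g), x), 20) = Add(Mul(2, g, x), 20) = Add(20, Mul(2, g, x)))
Add(Add(3259, 851), Function('t')(-57, -38)) = Add(Add(3259, 851), Add(20, Mul(2, -57, -38))) = Add(4110, Add(20, 4332)) = Add(4110, 4352) = 8462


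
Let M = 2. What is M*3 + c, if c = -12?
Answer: -6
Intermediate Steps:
M*3 + c = 2*3 - 12 = 6 - 12 = -6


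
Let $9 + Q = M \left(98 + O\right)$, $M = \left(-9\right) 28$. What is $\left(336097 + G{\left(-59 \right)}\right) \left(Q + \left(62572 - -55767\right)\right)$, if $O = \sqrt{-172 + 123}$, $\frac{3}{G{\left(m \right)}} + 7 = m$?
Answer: $\frac{346171124661}{11} - \frac{6521625306 i}{11} \approx 3.147 \cdot 10^{10} - 5.9288 \cdot 10^{8} i$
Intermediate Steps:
$G{\left(m \right)} = \frac{3}{-7 + m}$
$O = 7 i$ ($O = \sqrt{-49} = 7 i \approx 7.0 i$)
$M = -252$
$Q = -24705 - 1764 i$ ($Q = -9 - 252 \left(98 + 7 i\right) = -9 - \left(24696 + 1764 i\right) = -24705 - 1764 i \approx -24705.0 - 1764.0 i$)
$\left(336097 + G{\left(-59 \right)}\right) \left(Q + \left(62572 - -55767\right)\right) = \left(336097 + \frac{3}{-7 - 59}\right) \left(\left(-24705 - 1764 i\right) + \left(62572 - -55767\right)\right) = \left(336097 + \frac{3}{-66}\right) \left(\left(-24705 - 1764 i\right) + \left(62572 + 55767\right)\right) = \left(336097 + 3 \left(- \frac{1}{66}\right)\right) \left(\left(-24705 - 1764 i\right) + 118339\right) = \left(336097 - \frac{1}{22}\right) \left(93634 - 1764 i\right) = \frac{7394133 \left(93634 - 1764 i\right)}{22} = \frac{346171124661}{11} - \frac{6521625306 i}{11}$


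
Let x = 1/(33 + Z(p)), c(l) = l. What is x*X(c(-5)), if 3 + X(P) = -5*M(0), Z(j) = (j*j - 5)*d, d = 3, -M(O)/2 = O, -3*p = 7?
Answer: -9/103 ≈ -0.087379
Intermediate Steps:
p = -7/3 (p = -1/3*7 = -7/3 ≈ -2.3333)
M(O) = -2*O
Z(j) = -15 + 3*j**2 (Z(j) = (j*j - 5)*3 = (j**2 - 5)*3 = (-5 + j**2)*3 = -15 + 3*j**2)
X(P) = -3 (X(P) = -3 - (-10)*0 = -3 - 5*0 = -3 + 0 = -3)
x = 3/103 (x = 1/(33 + (-15 + 3*(-7/3)**2)) = 1/(33 + (-15 + 3*(49/9))) = 1/(33 + (-15 + 49/3)) = 1/(33 + 4/3) = 1/(103/3) = 3/103 ≈ 0.029126)
x*X(c(-5)) = (3/103)*(-3) = -9/103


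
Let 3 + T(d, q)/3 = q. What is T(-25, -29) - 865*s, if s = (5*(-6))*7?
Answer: 181554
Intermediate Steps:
T(d, q) = -9 + 3*q
s = -210 (s = -30*7 = -210)
T(-25, -29) - 865*s = (-9 + 3*(-29)) - 865*(-210) = (-9 - 87) + 181650 = -96 + 181650 = 181554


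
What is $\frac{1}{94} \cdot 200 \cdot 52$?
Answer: $\frac{5200}{47} \approx 110.64$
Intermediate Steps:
$\frac{1}{94} \cdot 200 \cdot 52 = \frac{100}{47} \cdot 52 = \frac{5200}{47}$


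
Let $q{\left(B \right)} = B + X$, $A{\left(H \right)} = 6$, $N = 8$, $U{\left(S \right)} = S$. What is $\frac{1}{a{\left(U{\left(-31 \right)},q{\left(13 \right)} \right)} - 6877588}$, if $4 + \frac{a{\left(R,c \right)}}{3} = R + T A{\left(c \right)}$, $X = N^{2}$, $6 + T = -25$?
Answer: $- \frac{1}{6878251} \approx -1.4539 \cdot 10^{-7}$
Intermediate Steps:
$T = -31$ ($T = -6 - 25 = -31$)
$X = 64$ ($X = 8^{2} = 64$)
$q{\left(B \right)} = 64 + B$ ($q{\left(B \right)} = B + 64 = 64 + B$)
$a{\left(R,c \right)} = -570 + 3 R$ ($a{\left(R,c \right)} = -12 + 3 \left(R - 186\right) = -12 + 3 \left(-186 + R\right) = -12 + \left(-558 + 3 R\right) = -570 + 3 R$)
$\frac{1}{a{\left(U{\left(-31 \right)},q{\left(13 \right)} \right)} - 6877588} = \frac{1}{\left(-570 + 3 \left(-31\right)\right) - 6877588} = \frac{1}{\left(-570 - 93\right) - 6877588} = \frac{1}{-663 - 6877588} = \frac{1}{-6878251} = - \frac{1}{6878251}$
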